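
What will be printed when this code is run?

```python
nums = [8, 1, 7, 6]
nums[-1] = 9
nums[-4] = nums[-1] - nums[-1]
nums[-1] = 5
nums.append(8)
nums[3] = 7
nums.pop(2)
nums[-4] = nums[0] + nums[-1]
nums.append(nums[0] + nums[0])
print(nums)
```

[8, 1, 7, 8, 16]

nums[-1] = 9 → [8, 1, 7, 9]
nums[-4] = nums[-1]-nums[-1] = 9-9 = 0 → [0, 1, 7, 9]
nums[-1] = 5 → [0, 1, 7, 5]
append 8 → [0, 1, 7, 5, 8]
nums[3] = 7 → [0, 1, 7, 7, 8]
pop(2) removes 7 → [0, 1, 7, 8]
nums[-4] = nums[0]+nums[-1] = 0+8 = 8 → [8, 1, 7, 8]
append nums[0]+nums[0] = 8+8 = 16 → [8, 1, 7, 8, 16]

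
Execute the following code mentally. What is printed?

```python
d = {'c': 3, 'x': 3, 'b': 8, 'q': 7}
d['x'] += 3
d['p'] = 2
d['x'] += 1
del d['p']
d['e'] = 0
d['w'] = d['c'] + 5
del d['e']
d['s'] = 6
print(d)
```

d['x'] = 3+3 = 6 → {'c': 3, 'x': 6, 'b': 8, 'q': 7}
d['p'] = 2 → {'c': 3, 'x': 6, 'b': 8, 'q': 7, 'p': 2}
d['x'] = 6+1 = 7 → {'c': 3, 'x': 7, 'b': 8, 'q': 7, 'p': 2}
del 'p' → {'c': 3, 'x': 7, 'b': 8, 'q': 7}
d['e'] = 0 → {'c': 3, 'x': 7, 'b': 8, 'q': 7, 'e': 0}
d['w'] = d['c']+5 = 8 → {'c': 3, 'x': 7, 'b': 8, 'q': 7, 'e': 0, 'w': 8}
del 'e' → {'c': 3, 'x': 7, 'b': 8, 'q': 7, 'w': 8}
d['s'] = 6 → {'c': 3, 'x': 7, 'b': 8, 'q': 7, 'w': 8, 's': 6}

{'c': 3, 'x': 7, 'b': 8, 'q': 7, 'w': 8, 's': 6}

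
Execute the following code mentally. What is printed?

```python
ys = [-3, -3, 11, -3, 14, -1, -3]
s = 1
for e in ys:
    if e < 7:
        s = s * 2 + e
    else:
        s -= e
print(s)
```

-201

e=-3: <7, s = 1*2+(-3) = -1
e=-3: <7, s = (-1)*2+(-3) = -5
e=11: not <7, s = (-5)-11 = -16
e=-3: <7, s = (-16)*2+(-3) = -35
e=14: not <7, s = (-35)-14 = -49
e=-1: <7, s = (-49)*2+(-1) = -99
e=-3: <7, s = (-99)*2+(-3) = -201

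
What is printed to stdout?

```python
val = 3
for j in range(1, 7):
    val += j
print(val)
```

24

j=1: val = 3+1 = 4
j=2: val = 4+2 = 6
j=3: val = 6+3 = 9
j=4: val = 9+4 = 13
j=5: val = 13+5 = 18
j=6: val = 18+6 = 24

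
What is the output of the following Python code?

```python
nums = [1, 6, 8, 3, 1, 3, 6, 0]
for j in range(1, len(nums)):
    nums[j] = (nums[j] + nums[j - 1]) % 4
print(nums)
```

j=1: nums[1] = (6+1)%4 = 3 → [1, 3, 8, 3, 1, 3, 6, 0]
j=2: nums[2] = (8+3)%4 = 3 → [1, 3, 3, 3, 1, 3, 6, 0]
j=3: nums[3] = (3+3)%4 = 2 → [1, 3, 3, 2, 1, 3, 6, 0]
j=4: nums[4] = (1+2)%4 = 3 → [1, 3, 3, 2, 3, 3, 6, 0]
j=5: nums[5] = (3+3)%4 = 2 → [1, 3, 3, 2, 3, 2, 6, 0]
j=6: nums[6] = (6+2)%4 = 0 → [1, 3, 3, 2, 3, 2, 0, 0]
j=7: nums[7] = (0+0)%4 = 0 → [1, 3, 3, 2, 3, 2, 0, 0]

[1, 3, 3, 2, 3, 2, 0, 0]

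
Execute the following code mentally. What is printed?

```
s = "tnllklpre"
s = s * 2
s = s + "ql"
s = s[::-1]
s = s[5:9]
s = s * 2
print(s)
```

lklllkll

repeat ×2 → 'tnllklpretnllklpre'
+ 'ql' → 'tnllklpretnllklpreql'
reverse → 'lqerplkllnterplkllnt'
slice [5:9] → 'lkll'
repeat ×2 → 'lklllkll'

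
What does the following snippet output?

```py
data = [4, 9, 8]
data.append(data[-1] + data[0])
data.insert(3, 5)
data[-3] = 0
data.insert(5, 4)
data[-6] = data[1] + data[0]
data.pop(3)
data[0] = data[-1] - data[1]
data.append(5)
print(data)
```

[-5, 9, 0, 12, 4, 5]

append data[-1]+data[0] = 8+4 = 12 → [4, 9, 8, 12]
insert 5 at 3 → [4, 9, 8, 5, 12]
data[-3] = 0 → [4, 9, 0, 5, 12]
insert 4 at 5 → [4, 9, 0, 5, 12, 4]
data[-6] = data[1]+data[0] = 9+4 = 13 → [13, 9, 0, 5, 12, 4]
pop(3) removes 5 → [13, 9, 0, 12, 4]
data[0] = data[-1]-data[1] = 4-9 = -5 → [-5, 9, 0, 12, 4]
append 5 → [-5, 9, 0, 12, 4, 5]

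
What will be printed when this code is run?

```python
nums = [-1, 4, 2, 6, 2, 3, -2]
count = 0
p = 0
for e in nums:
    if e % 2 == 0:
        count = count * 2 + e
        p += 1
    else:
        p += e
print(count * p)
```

742

e=-1: not even; p=-1
e=4: even, count = 0*2+4 = 4; p=0
e=2: even, count = 4*2+2 = 10; p=1
e=6: even, count = 10*2+6 = 26; p=2
e=2: even, count = 26*2+2 = 54; p=3
e=3: not even; p=6
e=-2: even, count = 54*2+(-2) = 106; p=7
count*p = 106*7 = 742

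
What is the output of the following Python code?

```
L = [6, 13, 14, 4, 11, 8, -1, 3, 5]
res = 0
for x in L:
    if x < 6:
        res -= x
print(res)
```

x=6: not <6
x=13: not <6
x=14: not <6
x=4: <6, res = 0-4 = -4
x=11: not <6
x=8: not <6
x=-1: <6, res = (-4)-(-1) = -3
x=3: <6, res = (-3)-3 = -6
x=5: <6, res = (-6)-5 = -11

-11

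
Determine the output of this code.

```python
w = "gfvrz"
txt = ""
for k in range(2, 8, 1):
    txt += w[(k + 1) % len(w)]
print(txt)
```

rzgfvr

k=2: add w[3]='r' → 'r'
k=3: add w[4]='z' → 'rz'
k=4: add w[0]='g' → 'rzg'
k=5: add w[1]='f' → 'rzgf'
k=6: add w[2]='v' → 'rzgfv'
k=7: add w[3]='r' → 'rzgfvr'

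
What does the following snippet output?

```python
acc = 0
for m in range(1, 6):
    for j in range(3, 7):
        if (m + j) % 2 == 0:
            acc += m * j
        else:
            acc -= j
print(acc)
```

m=1,j=3: even sum, acc = 0+3 = 3
m=1,j=4: odd sum, acc = 3-4 = -1
m=1,j=5: even sum, acc = (-1)+5 = 4
m=1,j=6: odd sum, acc = 4-6 = -2
m=2,j=3: odd sum, acc = (-2)-3 = -5
m=2,j=4: even sum, acc = (-5)+8 = 3
m=2,j=5: odd sum, acc = 3-5 = -2
m=2,j=6: even sum, acc = (-2)+12 = 10
m=3,j=3: even sum, acc = 10+9 = 19
m=3,j=4: odd sum, acc = 19-4 = 15
m=3,j=5: even sum, acc = 15+15 = 30
m=3,j=6: odd sum, acc = 30-6 = 24
m=4,j=3: odd sum, acc = 24-3 = 21
m=4,j=4: even sum, acc = 21+16 = 37
m=4,j=5: odd sum, acc = 37-5 = 32
m=4,j=6: even sum, acc = 32+24 = 56
m=5,j=3: even sum, acc = 56+15 = 71
m=5,j=4: odd sum, acc = 71-4 = 67
m=5,j=5: even sum, acc = 67+25 = 92
m=5,j=6: odd sum, acc = 92-6 = 86

86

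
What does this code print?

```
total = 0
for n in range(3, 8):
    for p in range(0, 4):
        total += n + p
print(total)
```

n=3,p=0: total = 0+3 = 3
n=3,p=1: total = 3+4 = 7
n=3,p=2: total = 7+5 = 12
n=3,p=3: total = 12+6 = 18
n=4,p=0: total = 18+4 = 22
n=4,p=1: total = 22+5 = 27
n=4,p=2: total = 27+6 = 33
n=4,p=3: total = 33+7 = 40
n=5,p=0: total = 40+5 = 45
n=5,p=1: total = 45+6 = 51
n=5,p=2: total = 51+7 = 58
n=5,p=3: total = 58+8 = 66
n=6,p=0: total = 66+6 = 72
n=6,p=1: total = 72+7 = 79
n=6,p=2: total = 79+8 = 87
n=6,p=3: total = 87+9 = 96
n=7,p=0: total = 96+7 = 103
n=7,p=1: total = 103+8 = 111
n=7,p=2: total = 111+9 = 120
n=7,p=3: total = 120+10 = 130

130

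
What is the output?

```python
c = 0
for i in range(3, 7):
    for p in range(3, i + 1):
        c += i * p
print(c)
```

i=3,p=3: c = 0+9 = 9
i=4,p=3: c = 9+12 = 21
i=4,p=4: c = 21+16 = 37
i=5,p=3: c = 37+15 = 52
i=5,p=4: c = 52+20 = 72
i=5,p=5: c = 72+25 = 97
i=6,p=3: c = 97+18 = 115
i=6,p=4: c = 115+24 = 139
i=6,p=5: c = 139+30 = 169
i=6,p=6: c = 169+36 = 205

205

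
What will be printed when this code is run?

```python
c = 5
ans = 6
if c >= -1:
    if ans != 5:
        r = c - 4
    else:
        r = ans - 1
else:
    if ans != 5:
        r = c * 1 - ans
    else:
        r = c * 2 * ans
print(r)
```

1

c=5, ans=6
c >= -1 is True; ans != 5 is True
→ r = c - 4 = 1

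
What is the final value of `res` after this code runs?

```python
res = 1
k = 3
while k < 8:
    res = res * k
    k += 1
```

k=3: res = 1*3 = 3
k=4: res = 3*4 = 12
k=5: res = 12*5 = 60
k=6: res = 60*6 = 360
k=7: res = 360*7 = 2520

2520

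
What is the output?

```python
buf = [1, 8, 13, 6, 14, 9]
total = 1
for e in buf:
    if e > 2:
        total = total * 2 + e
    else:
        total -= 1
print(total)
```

e=1: not >2, total = 1-1 = 0
e=8: >2, total = 0*2+8 = 8
e=13: >2, total = 8*2+13 = 29
e=6: >2, total = 29*2+6 = 64
e=14: >2, total = 64*2+14 = 142
e=9: >2, total = 142*2+9 = 293

293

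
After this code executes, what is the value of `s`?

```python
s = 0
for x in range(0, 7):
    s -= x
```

-21

x=0: s = 0-0 = 0
x=1: s = 0-1 = -1
x=2: s = (-1)-2 = -3
x=3: s = (-3)-3 = -6
x=4: s = (-6)-4 = -10
x=5: s = (-10)-5 = -15
x=6: s = (-15)-6 = -21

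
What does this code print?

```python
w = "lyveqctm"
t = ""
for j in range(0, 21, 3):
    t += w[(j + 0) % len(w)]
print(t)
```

letyqmv

j=0: add w[0]='l' → 'l'
j=3: add w[3]='e' → 'le'
j=6: add w[6]='t' → 'let'
j=9: add w[1]='y' → 'lety'
j=12: add w[4]='q' → 'letyq'
j=15: add w[7]='m' → 'letyqm'
j=18: add w[2]='v' → 'letyqmv'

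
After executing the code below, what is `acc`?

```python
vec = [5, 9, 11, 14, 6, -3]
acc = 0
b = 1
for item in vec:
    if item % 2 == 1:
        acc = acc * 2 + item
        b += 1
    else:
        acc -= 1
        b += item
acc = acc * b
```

item=5: odd, acc = 0*2+5 = 5; b=2
item=9: odd, acc = 5*2+9 = 19; b=3
item=11: odd, acc = 19*2+11 = 49; b=4
item=14: not odd, acc = 49-1 = 48; b=18
item=6: not odd, acc = 48-1 = 47; b=24
item=-3: odd, acc = 47*2+(-3) = 91; b=25
acc*b = 91*25 = 2275

2275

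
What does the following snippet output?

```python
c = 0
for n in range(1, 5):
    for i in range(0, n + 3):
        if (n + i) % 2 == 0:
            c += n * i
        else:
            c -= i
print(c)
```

70

n=1,i=0: odd sum, c = 0-0 = 0
n=1,i=1: even sum, c = 0+1 = 1
n=1,i=2: odd sum, c = 1-2 = -1
n=1,i=3: even sum, c = (-1)+3 = 2
n=2,i=0: even sum, c = 2+0 = 2
n=2,i=1: odd sum, c = 2-1 = 1
n=2,i=2: even sum, c = 1+4 = 5
n=2,i=3: odd sum, c = 5-3 = 2
n=2,i=4: even sum, c = 2+8 = 10
n=3,i=0: odd sum, c = 10-0 = 10
n=3,i=1: even sum, c = 10+3 = 13
n=3,i=2: odd sum, c = 13-2 = 11
n=3,i=3: even sum, c = 11+9 = 20
n=3,i=4: odd sum, c = 20-4 = 16
n=3,i=5: even sum, c = 16+15 = 31
n=4,i=0: even sum, c = 31+0 = 31
n=4,i=1: odd sum, c = 31-1 = 30
n=4,i=2: even sum, c = 30+8 = 38
n=4,i=3: odd sum, c = 38-3 = 35
n=4,i=4: even sum, c = 35+16 = 51
n=4,i=5: odd sum, c = 51-5 = 46
n=4,i=6: even sum, c = 46+24 = 70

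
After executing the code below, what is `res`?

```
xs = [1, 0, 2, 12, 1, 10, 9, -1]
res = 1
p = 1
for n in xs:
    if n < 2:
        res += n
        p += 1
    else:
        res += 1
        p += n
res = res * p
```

228

n=1: <2, res = 1+1 = 2; p=2
n=0: <2, res = 2+0 = 2; p=3
n=2: not <2, res = 2+1 = 3; p=5
n=12: not <2, res = 3+1 = 4; p=17
n=1: <2, res = 4+1 = 5; p=18
n=10: not <2, res = 5+1 = 6; p=28
n=9: not <2, res = 6+1 = 7; p=37
n=-1: <2, res = 7+(-1) = 6; p=38
res*p = 6*38 = 228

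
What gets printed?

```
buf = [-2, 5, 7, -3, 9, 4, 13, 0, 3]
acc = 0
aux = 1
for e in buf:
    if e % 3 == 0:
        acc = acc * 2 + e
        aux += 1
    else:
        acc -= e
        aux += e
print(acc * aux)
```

e=-2: not %3==0, acc = 0-(-2) = 2; aux=-1
e=5: not %3==0, acc = 2-5 = -3; aux=4
e=7: not %3==0, acc = (-3)-7 = -10; aux=11
e=-3: %3==0, acc = (-10)*2+(-3) = -23; aux=12
e=9: %3==0, acc = (-23)*2+9 = -37; aux=13
e=4: not %3==0, acc = (-37)-4 = -41; aux=17
e=13: not %3==0, acc = (-41)-13 = -54; aux=30
e=0: %3==0, acc = (-54)*2+0 = -108; aux=31
e=3: %3==0, acc = (-108)*2+3 = -213; aux=32
acc*aux = (-213)*32 = -6816

-6816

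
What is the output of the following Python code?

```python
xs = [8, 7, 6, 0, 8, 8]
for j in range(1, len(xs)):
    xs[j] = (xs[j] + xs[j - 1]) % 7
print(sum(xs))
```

j=1: xs[1] = (7+8)%7 = 1 → [8, 1, 6, 0, 8, 8]
j=2: xs[2] = (6+1)%7 = 0 → [8, 1, 0, 0, 8, 8]
j=3: xs[3] = (0+0)%7 = 0 → [8, 1, 0, 0, 8, 8]
j=4: xs[4] = (8+0)%7 = 1 → [8, 1, 0, 0, 1, 8]
j=5: xs[5] = (8+1)%7 = 2 → [8, 1, 0, 0, 1, 2]
sum = 12

12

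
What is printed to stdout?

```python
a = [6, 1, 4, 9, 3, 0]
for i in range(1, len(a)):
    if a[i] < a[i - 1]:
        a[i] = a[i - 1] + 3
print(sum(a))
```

i=1: 1<6, a[1] = 6+3 = 9 → [6, 9, 4, 9, 3, 0]
i=2: 4<9, a[2] = 9+3 = 12 → [6, 9, 12, 9, 3, 0]
i=3: 9<12, a[3] = 12+3 = 15 → [6, 9, 12, 15, 3, 0]
i=4: 3<15, a[4] = 15+3 = 18 → [6, 9, 12, 15, 18, 0]
i=5: 0<18, a[5] = 18+3 = 21 → [6, 9, 12, 15, 18, 21]
sum = 81

81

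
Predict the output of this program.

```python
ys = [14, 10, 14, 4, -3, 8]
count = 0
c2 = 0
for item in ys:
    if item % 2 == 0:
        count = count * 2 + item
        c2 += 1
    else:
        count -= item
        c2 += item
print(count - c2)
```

item=14: even, count = 0*2+14 = 14; c2=1
item=10: even, count = 14*2+10 = 38; c2=2
item=14: even, count = 38*2+14 = 90; c2=3
item=4: even, count = 90*2+4 = 184; c2=4
item=-3: not even, count = 184-(-3) = 187; c2=1
item=8: even, count = 187*2+8 = 382; c2=2
count-c2 = 382-2 = 380

380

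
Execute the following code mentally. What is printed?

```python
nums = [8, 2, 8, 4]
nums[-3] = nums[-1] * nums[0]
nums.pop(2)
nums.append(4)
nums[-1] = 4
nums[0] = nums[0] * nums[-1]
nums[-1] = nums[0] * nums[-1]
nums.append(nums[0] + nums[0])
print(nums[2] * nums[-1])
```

nums[-3] = nums[-1]*nums[0] = 4*8 = 32 → [8, 32, 8, 4]
pop(2) removes 8 → [8, 32, 4]
append 4 → [8, 32, 4, 4]
nums[-1] = 4 → [8, 32, 4, 4]
nums[0] = nums[0]*nums[-1] = 8*4 = 32 → [32, 32, 4, 4]
nums[-1] = nums[0]*nums[-1] = 32*4 = 128 → [32, 32, 4, 128]
append nums[0]+nums[0] = 32+32 = 64 → [32, 32, 4, 128, 64]
nums[2]*nums[-1] = 4*64 = 256

256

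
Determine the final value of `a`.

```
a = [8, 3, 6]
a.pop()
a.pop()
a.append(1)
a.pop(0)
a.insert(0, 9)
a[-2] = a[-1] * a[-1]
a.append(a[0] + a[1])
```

pop() removes 6 → [8, 3]
pop() removes 3 → [8]
append 1 → [8, 1]
pop(0) removes 8 → [1]
insert 9 at 0 → [9, 1]
a[-2] = a[-1]*a[-1] = 1*1 = 1 → [1, 1]
append a[0]+a[1] = 1+1 = 2 → [1, 1, 2]

[1, 1, 2]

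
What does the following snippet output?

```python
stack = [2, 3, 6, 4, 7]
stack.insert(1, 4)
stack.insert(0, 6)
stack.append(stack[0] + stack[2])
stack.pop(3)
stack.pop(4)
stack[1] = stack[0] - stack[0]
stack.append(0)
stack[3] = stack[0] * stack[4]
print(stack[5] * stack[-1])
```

0

insert 4 at 1 → [2, 4, 3, 6, 4, 7]
insert 6 at 0 → [6, 2, 4, 3, 6, 4, 7]
append stack[0]+stack[2] = 6+4 = 10 → [6, 2, 4, 3, 6, 4, 7, 10]
pop(3) removes 3 → [6, 2, 4, 6, 4, 7, 10]
pop(4) removes 4 → [6, 2, 4, 6, 7, 10]
stack[1] = stack[0]-stack[0] = 6-6 = 0 → [6, 0, 4, 6, 7, 10]
append 0 → [6, 0, 4, 6, 7, 10, 0]
stack[3] = stack[0]*stack[4] = 6*7 = 42 → [6, 0, 4, 42, 7, 10, 0]
stack[5]*stack[-1] = 10*0 = 0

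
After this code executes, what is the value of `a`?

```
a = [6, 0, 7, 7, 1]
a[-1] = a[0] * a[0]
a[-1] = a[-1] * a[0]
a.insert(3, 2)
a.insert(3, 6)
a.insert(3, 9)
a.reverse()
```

a[-1] = a[0]*a[0] = 6*6 = 36 → [6, 0, 7, 7, 36]
a[-1] = a[-1]*a[0] = 36*6 = 216 → [6, 0, 7, 7, 216]
insert 2 at 3 → [6, 0, 7, 2, 7, 216]
insert 6 at 3 → [6, 0, 7, 6, 2, 7, 216]
insert 9 at 3 → [6, 0, 7, 9, 6, 2, 7, 216]
reverse → [216, 7, 2, 6, 9, 7, 0, 6]

[216, 7, 2, 6, 9, 7, 0, 6]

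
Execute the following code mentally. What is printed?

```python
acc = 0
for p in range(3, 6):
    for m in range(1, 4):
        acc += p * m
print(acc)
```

p=3,m=1: acc = 0+3 = 3
p=3,m=2: acc = 3+6 = 9
p=3,m=3: acc = 9+9 = 18
p=4,m=1: acc = 18+4 = 22
p=4,m=2: acc = 22+8 = 30
p=4,m=3: acc = 30+12 = 42
p=5,m=1: acc = 42+5 = 47
p=5,m=2: acc = 47+10 = 57
p=5,m=3: acc = 57+15 = 72

72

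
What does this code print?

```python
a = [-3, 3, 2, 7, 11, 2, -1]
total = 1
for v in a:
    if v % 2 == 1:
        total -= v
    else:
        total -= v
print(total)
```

v=-3: odd, total = 1-(-3) = 4
v=3: odd, total = 4-3 = 1
v=2: not odd, total = 1-2 = -1
v=7: odd, total = (-1)-7 = -8
v=11: odd, total = (-8)-11 = -19
v=2: not odd, total = (-19)-2 = -21
v=-1: odd, total = (-21)-(-1) = -20

-20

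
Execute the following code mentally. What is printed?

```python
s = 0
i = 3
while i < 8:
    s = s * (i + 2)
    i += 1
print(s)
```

i=3: s = 0*5 = 0
i=4: s = 0*6 = 0
i=5: s = 0*7 = 0
i=6: s = 0*8 = 0
i=7: s = 0*9 = 0

0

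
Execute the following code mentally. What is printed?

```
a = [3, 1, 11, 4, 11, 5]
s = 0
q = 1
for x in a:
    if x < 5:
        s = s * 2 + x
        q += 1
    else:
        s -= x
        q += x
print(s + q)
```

x=3: <5, s = 0*2+3 = 3; q=2
x=1: <5, s = 3*2+1 = 7; q=3
x=11: not <5, s = 7-11 = -4; q=14
x=4: <5, s = (-4)*2+4 = -4; q=15
x=11: not <5, s = (-4)-11 = -15; q=26
x=5: not <5, s = (-15)-5 = -20; q=31
s+q = (-20)+31 = 11

11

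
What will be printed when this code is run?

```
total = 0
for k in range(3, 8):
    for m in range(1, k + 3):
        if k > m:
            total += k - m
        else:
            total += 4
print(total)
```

115

k=3,m=1: 3>1, total = 0+2 = 2
k=3,m=2: 3>2, total = 2+1 = 3
k=3,m=3: not 3>3, total = 3+4 = 7
k=3,m=4: not 3>4, total = 7+4 = 11
k=3,m=5: not 3>5, total = 11+4 = 15
k=4,m=1: 4>1, total = 15+3 = 18
k=4,m=2: 4>2, total = 18+2 = 20
k=4,m=3: 4>3, total = 20+1 = 21
k=4,m=4: not 4>4, total = 21+4 = 25
k=4,m=5: not 4>5, total = 25+4 = 29
k=4,m=6: not 4>6, total = 29+4 = 33
k=5,m=1: 5>1, total = 33+4 = 37
k=5,m=2: 5>2, total = 37+3 = 40
k=5,m=3: 5>3, total = 40+2 = 42
k=5,m=4: 5>4, total = 42+1 = 43
k=5,m=5: not 5>5, total = 43+4 = 47
k=5,m=6: not 5>6, total = 47+4 = 51
k=5,m=7: not 5>7, total = 51+4 = 55
k=6,m=1: 6>1, total = 55+5 = 60
k=6,m=2: 6>2, total = 60+4 = 64
k=6,m=3: 6>3, total = 64+3 = 67
k=6,m=4: 6>4, total = 67+2 = 69
k=6,m=5: 6>5, total = 69+1 = 70
k=6,m=6: not 6>6, total = 70+4 = 74
k=6,m=7: not 6>7, total = 74+4 = 78
k=6,m=8: not 6>8, total = 78+4 = 82
k=7,m=1: 7>1, total = 82+6 = 88
k=7,m=2: 7>2, total = 88+5 = 93
k=7,m=3: 7>3, total = 93+4 = 97
k=7,m=4: 7>4, total = 97+3 = 100
k=7,m=5: 7>5, total = 100+2 = 102
k=7,m=6: 7>6, total = 102+1 = 103
k=7,m=7: not 7>7, total = 103+4 = 107
k=7,m=8: not 7>8, total = 107+4 = 111
k=7,m=9: not 7>9, total = 111+4 = 115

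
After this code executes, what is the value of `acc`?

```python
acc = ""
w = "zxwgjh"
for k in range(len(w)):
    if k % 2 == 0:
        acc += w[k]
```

k=0: add 'z' → 'z'
k=1: skip
k=2: add 'w' → 'zw'
k=3: skip
k=4: add 'j' → 'zwj'
k=5: skip

'zwj'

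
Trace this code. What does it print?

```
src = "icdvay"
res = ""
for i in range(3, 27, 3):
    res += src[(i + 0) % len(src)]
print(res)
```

i=3: add src[3]='v' → 'v'
i=6: add src[0]='i' → 'vi'
i=9: add src[3]='v' → 'viv'
i=12: add src[0]='i' → 'vivi'
i=15: add src[3]='v' → 'viviv'
i=18: add src[0]='i' → 'vivivi'
i=21: add src[3]='v' → 'viviviv'
i=24: add src[0]='i' → 'vivivivi'

vivivivi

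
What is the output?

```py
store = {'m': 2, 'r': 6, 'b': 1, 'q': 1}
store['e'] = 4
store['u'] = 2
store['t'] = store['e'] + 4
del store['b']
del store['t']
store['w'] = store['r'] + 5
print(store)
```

store['e'] = 4 → {'m': 2, 'r': 6, 'b': 1, 'q': 1, 'e': 4}
store['u'] = 2 → {'m': 2, 'r': 6, 'b': 1, 'q': 1, 'e': 4, 'u': 2}
store['t'] = store['e']+4 = 8 → {'m': 2, 'r': 6, 'b': 1, 'q': 1, 'e': 4, 'u': 2, 't': 8}
del 'b' → {'m': 2, 'r': 6, 'q': 1, 'e': 4, 'u': 2, 't': 8}
del 't' → {'m': 2, 'r': 6, 'q': 1, 'e': 4, 'u': 2}
store['w'] = store['r']+5 = 11 → {'m': 2, 'r': 6, 'q': 1, 'e': 4, 'u': 2, 'w': 11}

{'m': 2, 'r': 6, 'q': 1, 'e': 4, 'u': 2, 'w': 11}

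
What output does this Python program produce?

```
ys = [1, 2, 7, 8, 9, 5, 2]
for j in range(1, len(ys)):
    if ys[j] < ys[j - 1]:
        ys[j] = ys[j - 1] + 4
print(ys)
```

j=1: 2>=1, unchanged → [1, 2, 7, 8, 9, 5, 2]
j=2: 7>=2, unchanged → [1, 2, 7, 8, 9, 5, 2]
j=3: 8>=7, unchanged → [1, 2, 7, 8, 9, 5, 2]
j=4: 9>=8, unchanged → [1, 2, 7, 8, 9, 5, 2]
j=5: 5<9, ys[5] = 9+4 = 13 → [1, 2, 7, 8, 9, 13, 2]
j=6: 2<13, ys[6] = 13+4 = 17 → [1, 2, 7, 8, 9, 13, 17]

[1, 2, 7, 8, 9, 13, 17]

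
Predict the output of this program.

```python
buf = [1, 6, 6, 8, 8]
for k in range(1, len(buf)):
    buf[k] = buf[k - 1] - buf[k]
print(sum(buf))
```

-61

k=1: buf[1] = 1-6 = -5 → [1, -5, 6, 8, 8]
k=2: buf[2] = (-5)-6 = -11 → [1, -5, -11, 8, 8]
k=3: buf[3] = (-11)-8 = -19 → [1, -5, -11, -19, 8]
k=4: buf[4] = (-19)-8 = -27 → [1, -5, -11, -19, -27]
sum = -61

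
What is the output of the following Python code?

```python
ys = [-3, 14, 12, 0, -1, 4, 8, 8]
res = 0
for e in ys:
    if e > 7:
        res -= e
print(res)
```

e=-3: not >7
e=14: >7, res = 0-14 = -14
e=12: >7, res = (-14)-12 = -26
e=0: not >7
e=-1: not >7
e=4: not >7
e=8: >7, res = (-26)-8 = -34
e=8: >7, res = (-34)-8 = -42

-42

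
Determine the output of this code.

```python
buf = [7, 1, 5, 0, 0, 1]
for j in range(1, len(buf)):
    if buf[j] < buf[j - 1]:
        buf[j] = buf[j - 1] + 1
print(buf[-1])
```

j=1: 1<7, buf[1] = 7+1 = 8 → [7, 8, 5, 0, 0, 1]
j=2: 5<8, buf[2] = 8+1 = 9 → [7, 8, 9, 0, 0, 1]
j=3: 0<9, buf[3] = 9+1 = 10 → [7, 8, 9, 10, 0, 1]
j=4: 0<10, buf[4] = 10+1 = 11 → [7, 8, 9, 10, 11, 1]
j=5: 1<11, buf[5] = 11+1 = 12 → [7, 8, 9, 10, 11, 12]

12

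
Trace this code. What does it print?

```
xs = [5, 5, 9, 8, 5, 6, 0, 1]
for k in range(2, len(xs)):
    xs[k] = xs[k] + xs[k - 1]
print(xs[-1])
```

34

k=2: xs[2] = 9+5 = 14 → [5, 5, 14, 8, 5, 6, 0, 1]
k=3: xs[3] = 8+14 = 22 → [5, 5, 14, 22, 5, 6, 0, 1]
k=4: xs[4] = 5+22 = 27 → [5, 5, 14, 22, 27, 6, 0, 1]
k=5: xs[5] = 6+27 = 33 → [5, 5, 14, 22, 27, 33, 0, 1]
k=6: xs[6] = 0+33 = 33 → [5, 5, 14, 22, 27, 33, 33, 1]
k=7: xs[7] = 1+33 = 34 → [5, 5, 14, 22, 27, 33, 33, 34]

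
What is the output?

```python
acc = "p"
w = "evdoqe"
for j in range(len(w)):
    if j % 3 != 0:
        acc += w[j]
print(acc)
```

j=0: skip
j=1: add 'v' → 'pv'
j=2: add 'd' → 'pvd'
j=3: skip
j=4: add 'q' → 'pvdq'
j=5: add 'e' → 'pvdqe'

pvdqe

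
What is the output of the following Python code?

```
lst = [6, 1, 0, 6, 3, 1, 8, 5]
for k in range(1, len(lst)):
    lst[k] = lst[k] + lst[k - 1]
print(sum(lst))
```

121

k=1: lst[1] = 1+6 = 7 → [6, 7, 0, 6, 3, 1, 8, 5]
k=2: lst[2] = 0+7 = 7 → [6, 7, 7, 6, 3, 1, 8, 5]
k=3: lst[3] = 6+7 = 13 → [6, 7, 7, 13, 3, 1, 8, 5]
k=4: lst[4] = 3+13 = 16 → [6, 7, 7, 13, 16, 1, 8, 5]
k=5: lst[5] = 1+16 = 17 → [6, 7, 7, 13, 16, 17, 8, 5]
k=6: lst[6] = 8+17 = 25 → [6, 7, 7, 13, 16, 17, 25, 5]
k=7: lst[7] = 5+25 = 30 → [6, 7, 7, 13, 16, 17, 25, 30]
sum = 121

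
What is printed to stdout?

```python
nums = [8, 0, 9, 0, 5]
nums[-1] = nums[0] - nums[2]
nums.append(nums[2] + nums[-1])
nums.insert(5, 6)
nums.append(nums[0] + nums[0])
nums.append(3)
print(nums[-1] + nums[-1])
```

6

nums[-1] = nums[0]-nums[2] = 8-9 = -1 → [8, 0, 9, 0, -1]
append nums[2]+nums[-1] = 9+(-1) = 8 → [8, 0, 9, 0, -1, 8]
insert 6 at 5 → [8, 0, 9, 0, -1, 6, 8]
append nums[0]+nums[0] = 8+8 = 16 → [8, 0, 9, 0, -1, 6, 8, 16]
append 3 → [8, 0, 9, 0, -1, 6, 8, 16, 3]
nums[-1]+nums[-1] = 3+3 = 6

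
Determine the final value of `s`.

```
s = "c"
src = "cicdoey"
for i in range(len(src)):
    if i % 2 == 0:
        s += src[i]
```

'cccoy'

i=0: add 'c' → 'cc'
i=1: skip
i=2: add 'c' → 'ccc'
i=3: skip
i=4: add 'o' → 'ccco'
i=5: skip
i=6: add 'y' → 'cccoy'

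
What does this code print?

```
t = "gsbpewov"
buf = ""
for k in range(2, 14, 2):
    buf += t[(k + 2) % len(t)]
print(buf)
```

eogbeo

k=2: add t[4]='e' → 'e'
k=4: add t[6]='o' → 'eo'
k=6: add t[0]='g' → 'eog'
k=8: add t[2]='b' → 'eogb'
k=10: add t[4]='e' → 'eogbe'
k=12: add t[6]='o' → 'eogbeo'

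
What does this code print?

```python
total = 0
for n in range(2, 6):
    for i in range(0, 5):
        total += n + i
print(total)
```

110

n=2,i=0: total = 0+2 = 2
n=2,i=1: total = 2+3 = 5
n=2,i=2: total = 5+4 = 9
n=2,i=3: total = 9+5 = 14
n=2,i=4: total = 14+6 = 20
n=3,i=0: total = 20+3 = 23
n=3,i=1: total = 23+4 = 27
n=3,i=2: total = 27+5 = 32
n=3,i=3: total = 32+6 = 38
n=3,i=4: total = 38+7 = 45
n=4,i=0: total = 45+4 = 49
n=4,i=1: total = 49+5 = 54
n=4,i=2: total = 54+6 = 60
n=4,i=3: total = 60+7 = 67
n=4,i=4: total = 67+8 = 75
n=5,i=0: total = 75+5 = 80
n=5,i=1: total = 80+6 = 86
n=5,i=2: total = 86+7 = 93
n=5,i=3: total = 93+8 = 101
n=5,i=4: total = 101+9 = 110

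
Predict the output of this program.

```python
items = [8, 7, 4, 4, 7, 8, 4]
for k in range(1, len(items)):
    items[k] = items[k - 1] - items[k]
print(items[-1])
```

-26

k=1: items[1] = 8-7 = 1 → [8, 1, 4, 4, 7, 8, 4]
k=2: items[2] = 1-4 = -3 → [8, 1, -3, 4, 7, 8, 4]
k=3: items[3] = (-3)-4 = -7 → [8, 1, -3, -7, 7, 8, 4]
k=4: items[4] = (-7)-7 = -14 → [8, 1, -3, -7, -14, 8, 4]
k=5: items[5] = (-14)-8 = -22 → [8, 1, -3, -7, -14, -22, 4]
k=6: items[6] = (-22)-4 = -26 → [8, 1, -3, -7, -14, -22, -26]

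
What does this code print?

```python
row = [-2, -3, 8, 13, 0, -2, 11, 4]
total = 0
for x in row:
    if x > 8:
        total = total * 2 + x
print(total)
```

x=-2: not >8
x=-3: not >8
x=8: not >8
x=13: >8, total = 0*2+13 = 13
x=0: not >8
x=-2: not >8
x=11: >8, total = 13*2+11 = 37
x=4: not >8

37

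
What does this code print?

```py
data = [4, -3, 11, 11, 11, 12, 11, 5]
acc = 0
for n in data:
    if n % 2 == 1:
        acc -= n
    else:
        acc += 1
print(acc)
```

-44

n=4: not odd, acc = 0+1 = 1
n=-3: odd, acc = 1-(-3) = 4
n=11: odd, acc = 4-11 = -7
n=11: odd, acc = (-7)-11 = -18
n=11: odd, acc = (-18)-11 = -29
n=12: not odd, acc = (-29)+1 = -28
n=11: odd, acc = (-28)-11 = -39
n=5: odd, acc = (-39)-5 = -44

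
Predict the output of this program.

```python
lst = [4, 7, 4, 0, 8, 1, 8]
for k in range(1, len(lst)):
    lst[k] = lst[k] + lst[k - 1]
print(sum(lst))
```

124

k=1: lst[1] = 7+4 = 11 → [4, 11, 4, 0, 8, 1, 8]
k=2: lst[2] = 4+11 = 15 → [4, 11, 15, 0, 8, 1, 8]
k=3: lst[3] = 0+15 = 15 → [4, 11, 15, 15, 8, 1, 8]
k=4: lst[4] = 8+15 = 23 → [4, 11, 15, 15, 23, 1, 8]
k=5: lst[5] = 1+23 = 24 → [4, 11, 15, 15, 23, 24, 8]
k=6: lst[6] = 8+24 = 32 → [4, 11, 15, 15, 23, 24, 32]
sum = 124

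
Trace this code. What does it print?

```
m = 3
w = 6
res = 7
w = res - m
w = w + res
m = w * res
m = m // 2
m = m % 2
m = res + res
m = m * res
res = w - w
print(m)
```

98

w = 7-3 = 4
w = 4+7 = 11
m = 11*7 = 77
m = 77//2 = 38
m = 38%2 = 0
m = 7+7 = 14
m = 14*7 = 98
res = 11-11 = 0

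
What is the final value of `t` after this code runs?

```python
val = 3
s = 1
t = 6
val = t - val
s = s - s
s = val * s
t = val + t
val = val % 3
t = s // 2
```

0

val = 6-3 = 3
s = 1-1 = 0
s = 3*0 = 0
t = 3+6 = 9
val = 3%3 = 0
t = 0//2 = 0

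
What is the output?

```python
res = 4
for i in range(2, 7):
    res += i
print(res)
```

i=2: res = 4+2 = 6
i=3: res = 6+3 = 9
i=4: res = 9+4 = 13
i=5: res = 13+5 = 18
i=6: res = 18+6 = 24

24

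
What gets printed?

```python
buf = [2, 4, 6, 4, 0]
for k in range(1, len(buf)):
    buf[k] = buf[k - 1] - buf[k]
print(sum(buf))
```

k=1: buf[1] = 2-4 = -2 → [2, -2, 6, 4, 0]
k=2: buf[2] = (-2)-6 = -8 → [2, -2, -8, 4, 0]
k=3: buf[3] = (-8)-4 = -12 → [2, -2, -8, -12, 0]
k=4: buf[4] = (-12)-0 = -12 → [2, -2, -8, -12, -12]
sum = -32

-32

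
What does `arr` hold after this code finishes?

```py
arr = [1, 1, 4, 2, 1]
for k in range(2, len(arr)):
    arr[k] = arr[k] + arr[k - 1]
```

[1, 1, 5, 7, 8]

k=2: arr[2] = 4+1 = 5 → [1, 1, 5, 2, 1]
k=3: arr[3] = 2+5 = 7 → [1, 1, 5, 7, 1]
k=4: arr[4] = 1+7 = 8 → [1, 1, 5, 7, 8]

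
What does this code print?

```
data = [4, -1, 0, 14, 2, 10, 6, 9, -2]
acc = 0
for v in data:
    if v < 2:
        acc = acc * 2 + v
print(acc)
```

-6

v=4: not <2
v=-1: <2, acc = 0*2+(-1) = -1
v=0: <2, acc = (-1)*2+0 = -2
v=14: not <2
v=2: not <2
v=10: not <2
v=6: not <2
v=9: not <2
v=-2: <2, acc = (-2)*2+(-2) = -6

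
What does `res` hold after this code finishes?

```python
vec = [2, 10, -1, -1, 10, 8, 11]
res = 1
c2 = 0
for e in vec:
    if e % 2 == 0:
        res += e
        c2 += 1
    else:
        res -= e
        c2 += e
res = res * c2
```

286

e=2: even, res = 1+2 = 3; c2=1
e=10: even, res = 3+10 = 13; c2=2
e=-1: not even, res = 13-(-1) = 14; c2=1
e=-1: not even, res = 14-(-1) = 15; c2=0
e=10: even, res = 15+10 = 25; c2=1
e=8: even, res = 25+8 = 33; c2=2
e=11: not even, res = 33-11 = 22; c2=13
res*c2 = 22*13 = 286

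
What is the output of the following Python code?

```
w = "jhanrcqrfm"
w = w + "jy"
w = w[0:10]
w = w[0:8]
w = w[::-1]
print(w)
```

+ 'jy' → 'jhanrcqrfmjy'
slice [0:10] → 'jhanrcqrfm'
slice [0:8] → 'jhanrcqr'
reverse → 'rqcrnahj'

rqcrnahj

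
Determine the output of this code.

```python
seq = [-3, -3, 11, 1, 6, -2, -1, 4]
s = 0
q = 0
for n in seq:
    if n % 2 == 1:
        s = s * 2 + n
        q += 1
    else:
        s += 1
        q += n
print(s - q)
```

-35

n=-3: odd, s = 0*2+(-3) = -3; q=1
n=-3: odd, s = (-3)*2+(-3) = -9; q=2
n=11: odd, s = (-9)*2+11 = -7; q=3
n=1: odd, s = (-7)*2+1 = -13; q=4
n=6: not odd, s = (-13)+1 = -12; q=10
n=-2: not odd, s = (-12)+1 = -11; q=8
n=-1: odd, s = (-11)*2+(-1) = -23; q=9
n=4: not odd, s = (-23)+1 = -22; q=13
s-q = (-22)-13 = -35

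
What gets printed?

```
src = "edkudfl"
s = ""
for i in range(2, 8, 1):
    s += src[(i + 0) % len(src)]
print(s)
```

kudfle

i=2: add src[2]='k' → 'k'
i=3: add src[3]='u' → 'ku'
i=4: add src[4]='d' → 'kud'
i=5: add src[5]='f' → 'kudf'
i=6: add src[6]='l' → 'kudfl'
i=7: add src[0]='e' → 'kudfle'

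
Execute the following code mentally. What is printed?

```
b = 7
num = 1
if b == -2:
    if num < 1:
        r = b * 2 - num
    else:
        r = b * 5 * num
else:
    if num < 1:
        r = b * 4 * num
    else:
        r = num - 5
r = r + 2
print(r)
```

b=7, num=1
b == -2 is False; num < 1 is False
→ r = num - 5 = -4
r = (-4)+2 = -2

-2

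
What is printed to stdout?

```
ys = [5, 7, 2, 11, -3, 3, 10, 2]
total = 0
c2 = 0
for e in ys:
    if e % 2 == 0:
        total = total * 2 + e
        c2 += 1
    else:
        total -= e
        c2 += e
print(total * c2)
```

-2860

e=5: not even, total = 0-5 = -5; c2=5
e=7: not even, total = (-5)-7 = -12; c2=12
e=2: even, total = (-12)*2+2 = -22; c2=13
e=11: not even, total = (-22)-11 = -33; c2=24
e=-3: not even, total = (-33)-(-3) = -30; c2=21
e=3: not even, total = (-30)-3 = -33; c2=24
e=10: even, total = (-33)*2+10 = -56; c2=25
e=2: even, total = (-56)*2+2 = -110; c2=26
total*c2 = (-110)*26 = -2860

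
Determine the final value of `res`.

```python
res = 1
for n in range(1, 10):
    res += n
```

46

n=1: res = 1+1 = 2
n=2: res = 2+2 = 4
n=3: res = 4+3 = 7
n=4: res = 7+4 = 11
n=5: res = 11+5 = 16
n=6: res = 16+6 = 22
n=7: res = 22+7 = 29
n=8: res = 29+8 = 37
n=9: res = 37+9 = 46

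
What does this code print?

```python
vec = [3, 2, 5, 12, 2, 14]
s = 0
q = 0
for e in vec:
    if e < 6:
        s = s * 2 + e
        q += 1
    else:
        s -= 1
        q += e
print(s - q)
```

e=3: <6, s = 0*2+3 = 3; q=1
e=2: <6, s = 3*2+2 = 8; q=2
e=5: <6, s = 8*2+5 = 21; q=3
e=12: not <6, s = 21-1 = 20; q=15
e=2: <6, s = 20*2+2 = 42; q=16
e=14: not <6, s = 42-1 = 41; q=30
s-q = 41-30 = 11

11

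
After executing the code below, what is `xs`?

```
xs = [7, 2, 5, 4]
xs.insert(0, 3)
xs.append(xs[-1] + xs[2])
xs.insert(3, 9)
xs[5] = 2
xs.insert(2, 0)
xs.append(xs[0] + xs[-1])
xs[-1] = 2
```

[3, 7, 0, 2, 9, 5, 2, 6, 2]

insert 3 at 0 → [3, 7, 2, 5, 4]
append xs[-1]+xs[2] = 4+2 = 6 → [3, 7, 2, 5, 4, 6]
insert 9 at 3 → [3, 7, 2, 9, 5, 4, 6]
xs[5] = 2 → [3, 7, 2, 9, 5, 2, 6]
insert 0 at 2 → [3, 7, 0, 2, 9, 5, 2, 6]
append xs[0]+xs[-1] = 3+6 = 9 → [3, 7, 0, 2, 9, 5, 2, 6, 9]
xs[-1] = 2 → [3, 7, 0, 2, 9, 5, 2, 6, 2]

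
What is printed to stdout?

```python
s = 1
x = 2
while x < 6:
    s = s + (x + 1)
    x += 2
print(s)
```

9

x=2: s = 1+3 = 4
x=4: s = 4+5 = 9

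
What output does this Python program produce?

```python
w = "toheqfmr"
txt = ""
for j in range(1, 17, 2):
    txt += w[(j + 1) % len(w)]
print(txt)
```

j=1: add w[2]='h' → 'h'
j=3: add w[4]='q' → 'hq'
j=5: add w[6]='m' → 'hqm'
j=7: add w[0]='t' → 'hqmt'
j=9: add w[2]='h' → 'hqmth'
j=11: add w[4]='q' → 'hqmthq'
j=13: add w[6]='m' → 'hqmthqm'
j=15: add w[0]='t' → 'hqmthqmt'

hqmthqmt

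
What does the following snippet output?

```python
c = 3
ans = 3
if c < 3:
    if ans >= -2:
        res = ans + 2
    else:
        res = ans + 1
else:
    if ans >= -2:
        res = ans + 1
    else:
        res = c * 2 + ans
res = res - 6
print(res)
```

c=3, ans=3
c < 3 is False; ans >= -2 is True
→ res = ans + 1 = 4
res = 4-6 = -2

-2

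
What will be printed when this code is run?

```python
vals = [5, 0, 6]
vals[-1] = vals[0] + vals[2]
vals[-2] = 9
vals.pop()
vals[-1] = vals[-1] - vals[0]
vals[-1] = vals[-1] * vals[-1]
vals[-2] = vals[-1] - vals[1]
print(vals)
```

vals[-1] = vals[0]+vals[2] = 5+6 = 11 → [5, 0, 11]
vals[-2] = 9 → [5, 9, 11]
pop() removes 11 → [5, 9]
vals[-1] = vals[-1]-vals[0] = 9-5 = 4 → [5, 4]
vals[-1] = vals[-1]*vals[-1] = 4*4 = 16 → [5, 16]
vals[-2] = vals[-1]-vals[1] = 16-16 = 0 → [0, 16]

[0, 16]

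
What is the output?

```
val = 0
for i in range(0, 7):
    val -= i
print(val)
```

i=0: val = 0-0 = 0
i=1: val = 0-1 = -1
i=2: val = (-1)-2 = -3
i=3: val = (-3)-3 = -6
i=4: val = (-6)-4 = -10
i=5: val = (-10)-5 = -15
i=6: val = (-15)-6 = -21

-21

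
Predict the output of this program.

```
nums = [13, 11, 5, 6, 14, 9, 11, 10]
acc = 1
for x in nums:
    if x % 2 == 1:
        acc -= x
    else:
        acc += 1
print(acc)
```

-45

x=13: odd, acc = 1-13 = -12
x=11: odd, acc = (-12)-11 = -23
x=5: odd, acc = (-23)-5 = -28
x=6: not odd, acc = (-28)+1 = -27
x=14: not odd, acc = (-27)+1 = -26
x=9: odd, acc = (-26)-9 = -35
x=11: odd, acc = (-35)-11 = -46
x=10: not odd, acc = (-46)+1 = -45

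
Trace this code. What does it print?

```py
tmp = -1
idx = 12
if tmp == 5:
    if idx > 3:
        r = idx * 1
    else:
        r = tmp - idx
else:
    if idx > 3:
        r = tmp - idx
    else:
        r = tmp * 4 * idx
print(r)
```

-13

tmp=-1, idx=12
tmp == 5 is False; idx > 3 is True
→ r = tmp - idx = -13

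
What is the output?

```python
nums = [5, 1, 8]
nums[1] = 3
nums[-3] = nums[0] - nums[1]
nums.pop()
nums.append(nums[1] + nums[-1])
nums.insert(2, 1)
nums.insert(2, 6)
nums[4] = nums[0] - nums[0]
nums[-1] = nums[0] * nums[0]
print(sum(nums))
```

16

nums[1] = 3 → [5, 3, 8]
nums[-3] = nums[0]-nums[1] = 5-3 = 2 → [2, 3, 8]
pop() removes 8 → [2, 3]
append nums[1]+nums[-1] = 3+3 = 6 → [2, 3, 6]
insert 1 at 2 → [2, 3, 1, 6]
insert 6 at 2 → [2, 3, 6, 1, 6]
nums[4] = nums[0]-nums[0] = 2-2 = 0 → [2, 3, 6, 1, 0]
nums[-1] = nums[0]*nums[0] = 2*2 = 4 → [2, 3, 6, 1, 4]
sum = 16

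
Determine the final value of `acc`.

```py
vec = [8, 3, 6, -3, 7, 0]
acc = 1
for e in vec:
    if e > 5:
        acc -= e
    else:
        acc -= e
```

-20

e=8: >5, acc = 1-8 = -7
e=3: not >5, acc = (-7)-3 = -10
e=6: >5, acc = (-10)-6 = -16
e=-3: not >5, acc = (-16)-(-3) = -13
e=7: >5, acc = (-13)-7 = -20
e=0: not >5, acc = (-20)-0 = -20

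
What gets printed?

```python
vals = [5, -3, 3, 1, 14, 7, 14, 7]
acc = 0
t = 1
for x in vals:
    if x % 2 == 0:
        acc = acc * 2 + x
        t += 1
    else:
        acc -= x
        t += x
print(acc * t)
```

x=5: not even, acc = 0-5 = -5; t=6
x=-3: not even, acc = (-5)-(-3) = -2; t=3
x=3: not even, acc = (-2)-3 = -5; t=6
x=1: not even, acc = (-5)-1 = -6; t=7
x=14: even, acc = (-6)*2+14 = 2; t=8
x=7: not even, acc = 2-7 = -5; t=15
x=14: even, acc = (-5)*2+14 = 4; t=16
x=7: not even, acc = 4-7 = -3; t=23
acc*t = (-3)*23 = -69

-69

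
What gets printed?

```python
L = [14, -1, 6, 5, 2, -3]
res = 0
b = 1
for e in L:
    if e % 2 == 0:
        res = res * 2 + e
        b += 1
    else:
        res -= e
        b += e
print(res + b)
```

e=14: even, res = 0*2+14 = 14; b=2
e=-1: not even, res = 14-(-1) = 15; b=1
e=6: even, res = 15*2+6 = 36; b=2
e=5: not even, res = 36-5 = 31; b=7
e=2: even, res = 31*2+2 = 64; b=8
e=-3: not even, res = 64-(-3) = 67; b=5
res+b = 67+5 = 72

72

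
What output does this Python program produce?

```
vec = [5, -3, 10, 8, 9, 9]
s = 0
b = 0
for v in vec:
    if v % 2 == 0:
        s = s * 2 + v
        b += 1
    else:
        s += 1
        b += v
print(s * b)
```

v=5: not even, s = 0+1 = 1; b=5
v=-3: not even, s = 1+1 = 2; b=2
v=10: even, s = 2*2+10 = 14; b=3
v=8: even, s = 14*2+8 = 36; b=4
v=9: not even, s = 36+1 = 37; b=13
v=9: not even, s = 37+1 = 38; b=22
s*b = 38*22 = 836

836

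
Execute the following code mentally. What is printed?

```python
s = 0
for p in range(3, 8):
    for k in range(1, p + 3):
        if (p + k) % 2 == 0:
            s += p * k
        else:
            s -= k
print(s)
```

387

p=3,k=1: even sum, s = 0+3 = 3
p=3,k=2: odd sum, s = 3-2 = 1
p=3,k=3: even sum, s = 1+9 = 10
p=3,k=4: odd sum, s = 10-4 = 6
p=3,k=5: even sum, s = 6+15 = 21
p=4,k=1: odd sum, s = 21-1 = 20
p=4,k=2: even sum, s = 20+8 = 28
p=4,k=3: odd sum, s = 28-3 = 25
p=4,k=4: even sum, s = 25+16 = 41
p=4,k=5: odd sum, s = 41-5 = 36
p=4,k=6: even sum, s = 36+24 = 60
p=5,k=1: even sum, s = 60+5 = 65
p=5,k=2: odd sum, s = 65-2 = 63
p=5,k=3: even sum, s = 63+15 = 78
p=5,k=4: odd sum, s = 78-4 = 74
p=5,k=5: even sum, s = 74+25 = 99
p=5,k=6: odd sum, s = 99-6 = 93
p=5,k=7: even sum, s = 93+35 = 128
p=6,k=1: odd sum, s = 128-1 = 127
p=6,k=2: even sum, s = 127+12 = 139
p=6,k=3: odd sum, s = 139-3 = 136
p=6,k=4: even sum, s = 136+24 = 160
p=6,k=5: odd sum, s = 160-5 = 155
p=6,k=6: even sum, s = 155+36 = 191
p=6,k=7: odd sum, s = 191-7 = 184
p=6,k=8: even sum, s = 184+48 = 232
p=7,k=1: even sum, s = 232+7 = 239
p=7,k=2: odd sum, s = 239-2 = 237
p=7,k=3: even sum, s = 237+21 = 258
p=7,k=4: odd sum, s = 258-4 = 254
p=7,k=5: even sum, s = 254+35 = 289
p=7,k=6: odd sum, s = 289-6 = 283
p=7,k=7: even sum, s = 283+49 = 332
p=7,k=8: odd sum, s = 332-8 = 324
p=7,k=9: even sum, s = 324+63 = 387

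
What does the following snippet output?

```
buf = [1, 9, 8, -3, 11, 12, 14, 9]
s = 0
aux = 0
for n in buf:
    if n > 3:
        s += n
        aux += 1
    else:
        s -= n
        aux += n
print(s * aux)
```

n=1: not >3, s = 0-1 = -1; aux=1
n=9: >3, s = (-1)+9 = 8; aux=2
n=8: >3, s = 8+8 = 16; aux=3
n=-3: not >3, s = 16-(-3) = 19; aux=0
n=11: >3, s = 19+11 = 30; aux=1
n=12: >3, s = 30+12 = 42; aux=2
n=14: >3, s = 42+14 = 56; aux=3
n=9: >3, s = 56+9 = 65; aux=4
s*aux = 65*4 = 260

260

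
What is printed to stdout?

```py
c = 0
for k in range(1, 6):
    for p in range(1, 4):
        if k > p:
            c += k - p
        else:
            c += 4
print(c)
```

k=1,p=1: not 1>1, c = 0+4 = 4
k=1,p=2: not 1>2, c = 4+4 = 8
k=1,p=3: not 1>3, c = 8+4 = 12
k=2,p=1: 2>1, c = 12+1 = 13
k=2,p=2: not 2>2, c = 13+4 = 17
k=2,p=3: not 2>3, c = 17+4 = 21
k=3,p=1: 3>1, c = 21+2 = 23
k=3,p=2: 3>2, c = 23+1 = 24
k=3,p=3: not 3>3, c = 24+4 = 28
k=4,p=1: 4>1, c = 28+3 = 31
k=4,p=2: 4>2, c = 31+2 = 33
k=4,p=3: 4>3, c = 33+1 = 34
k=5,p=1: 5>1, c = 34+4 = 38
k=5,p=2: 5>2, c = 38+3 = 41
k=5,p=3: 5>3, c = 41+2 = 43

43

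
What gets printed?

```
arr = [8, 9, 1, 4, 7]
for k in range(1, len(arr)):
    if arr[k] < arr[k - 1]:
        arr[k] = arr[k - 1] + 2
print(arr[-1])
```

15

k=1: 9>=8, unchanged → [8, 9, 1, 4, 7]
k=2: 1<9, arr[2] = 9+2 = 11 → [8, 9, 11, 4, 7]
k=3: 4<11, arr[3] = 11+2 = 13 → [8, 9, 11, 13, 7]
k=4: 7<13, arr[4] = 13+2 = 15 → [8, 9, 11, 13, 15]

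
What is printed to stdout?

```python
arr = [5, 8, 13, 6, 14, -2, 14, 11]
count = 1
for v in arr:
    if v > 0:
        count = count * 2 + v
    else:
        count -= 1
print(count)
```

v=5: >0, count = 1*2+5 = 7
v=8: >0, count = 7*2+8 = 22
v=13: >0, count = 22*2+13 = 57
v=6: >0, count = 57*2+6 = 120
v=14: >0, count = 120*2+14 = 254
v=-2: not >0, count = 254-1 = 253
v=14: >0, count = 253*2+14 = 520
v=11: >0, count = 520*2+11 = 1051

1051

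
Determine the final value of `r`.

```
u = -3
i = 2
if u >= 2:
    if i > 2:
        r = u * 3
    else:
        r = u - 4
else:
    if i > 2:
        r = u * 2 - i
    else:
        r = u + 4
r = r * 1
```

1

u=-3, i=2
u >= 2 is False; i > 2 is False
→ r = u + 4 = 1
r = 1*1 = 1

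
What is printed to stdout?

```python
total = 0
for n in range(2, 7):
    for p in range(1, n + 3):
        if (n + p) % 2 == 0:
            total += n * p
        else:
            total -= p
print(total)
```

n=2,p=1: odd sum, total = 0-1 = -1
n=2,p=2: even sum, total = (-1)+4 = 3
n=2,p=3: odd sum, total = 3-3 = 0
n=2,p=4: even sum, total = 0+8 = 8
n=3,p=1: even sum, total = 8+3 = 11
n=3,p=2: odd sum, total = 11-2 = 9
n=3,p=3: even sum, total = 9+9 = 18
n=3,p=4: odd sum, total = 18-4 = 14
n=3,p=5: even sum, total = 14+15 = 29
n=4,p=1: odd sum, total = 29-1 = 28
n=4,p=2: even sum, total = 28+8 = 36
n=4,p=3: odd sum, total = 36-3 = 33
n=4,p=4: even sum, total = 33+16 = 49
n=4,p=5: odd sum, total = 49-5 = 44
n=4,p=6: even sum, total = 44+24 = 68
n=5,p=1: even sum, total = 68+5 = 73
n=5,p=2: odd sum, total = 73-2 = 71
n=5,p=3: even sum, total = 71+15 = 86
n=5,p=4: odd sum, total = 86-4 = 82
n=5,p=5: even sum, total = 82+25 = 107
n=5,p=6: odd sum, total = 107-6 = 101
n=5,p=7: even sum, total = 101+35 = 136
n=6,p=1: odd sum, total = 136-1 = 135
n=6,p=2: even sum, total = 135+12 = 147
n=6,p=3: odd sum, total = 147-3 = 144
n=6,p=4: even sum, total = 144+24 = 168
n=6,p=5: odd sum, total = 168-5 = 163
n=6,p=6: even sum, total = 163+36 = 199
n=6,p=7: odd sum, total = 199-7 = 192
n=6,p=8: even sum, total = 192+48 = 240

240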